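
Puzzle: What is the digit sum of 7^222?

7^222 = 40903915558252355961885564235233827390274916808670721972378015470397485101670867316479654900404204284975885535566242786061025593172032118590958393531614633803778811048702555046770492868049
Sum of its 188 digits: 838.

838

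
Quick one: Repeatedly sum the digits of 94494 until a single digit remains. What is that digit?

9+4+4+9+4 = 30
3+0 = 3
(Equivalently, 94494 mod 9 = 3.)

3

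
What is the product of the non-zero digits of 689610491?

93312

6×8×9×6×1×4×9×1 = 93312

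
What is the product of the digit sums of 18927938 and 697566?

S(18927938) = 1+8+9+2+7+9+3+8 = 47.
S(697566) = 6+9+7+5+6+6 = 39.
47 · 39 = 1833.

1833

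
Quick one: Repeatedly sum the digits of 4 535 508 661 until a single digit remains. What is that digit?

7

4+5+3+5+5+0+8+6+6+1 = 43
4+3 = 7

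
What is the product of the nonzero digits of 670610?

252

6×7×6×1 = 252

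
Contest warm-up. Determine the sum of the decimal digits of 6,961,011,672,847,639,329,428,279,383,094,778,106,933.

193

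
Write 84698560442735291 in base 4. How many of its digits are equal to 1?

84698560442735291 in base 4 is 10230322032101120023101222323.
The digit 1 appears 6 times.

6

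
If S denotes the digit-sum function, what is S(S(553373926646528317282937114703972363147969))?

First digit sum: 198.
1+9+8 = 18.

18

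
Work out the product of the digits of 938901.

0

9×3×8×9×0×1 = 0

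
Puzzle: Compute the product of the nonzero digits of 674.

168

6×7×4 = 168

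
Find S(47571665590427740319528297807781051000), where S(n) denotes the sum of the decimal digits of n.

162

4+7+5+7+1+6+6+5+5+9+0+4+2+7+7+4+0+3+1+9+5+2+8+2+9+7+8+0+7+7+8+1+0+5+1+0+0+0 = 162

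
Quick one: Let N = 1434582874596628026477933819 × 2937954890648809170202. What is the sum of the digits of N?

1434582874596628026477933819 × 2937954890648809170202 = 4214739772462190612354933195953830035768862861438
Sum of its 49 digits: 222.

222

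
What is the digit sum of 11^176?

787

11^176 = 1928024675501062601417794261184281402668678932061472633972629302062389119991535045294736046600327549389263611681702322401352103435425933608377806272120949992458394089094718732859741761
Sum of its 184 digits: 787.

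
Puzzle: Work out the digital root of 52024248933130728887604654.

3

5+2+0+2+4+2+4+8+9+3+3+1+3+0+7+2+8+8+8+7+6+0+4+6+5+4 = 111
1+1+1 = 3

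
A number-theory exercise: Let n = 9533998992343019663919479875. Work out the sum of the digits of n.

9+5+3+3+9+9+8+9+9+2+3+4+3+0+1+9+6+6+3+9+1+9+4+7+9+8+7+5 = 160

160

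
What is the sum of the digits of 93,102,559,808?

50

9+3+1+0+2+5+5+9+8+0+8 = 50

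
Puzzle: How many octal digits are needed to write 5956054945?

5956054945 in base 8 is 54300427641, which has 11 digits.

11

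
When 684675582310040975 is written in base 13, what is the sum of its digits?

684675582310040975 in base 13 is 104B78304B0A6A6A4.
Digit sum: 1+0+4+11+7+8+3+0+4+11+0+10+6+10+6+10+4 = 95.

95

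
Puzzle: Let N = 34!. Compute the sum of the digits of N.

144

34! = 295232799039604140847618609643520000000
Sum of its 39 digits: 144.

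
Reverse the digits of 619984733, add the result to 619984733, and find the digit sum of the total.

Reversal of 619984733 is 337489916; 619984733 + 337489916 = 957474649.
Digit sum of 957474649: 9+5+7+4+7+4+6+4+9 = 55.

55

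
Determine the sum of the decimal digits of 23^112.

23^112 = 326225296085076848858563718410654151141615809040251066152384713871881795025767501189475562573468813548293606123684644644648419337255273771887086042216321
Sum of its 153 digits: 670.

670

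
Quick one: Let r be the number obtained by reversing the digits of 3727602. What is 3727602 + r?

5794875

Reverse of 3727602 is 2067273.
3727602 + 2067273 = 5794875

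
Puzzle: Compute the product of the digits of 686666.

62208

6×8×6×6×6×6 = 62208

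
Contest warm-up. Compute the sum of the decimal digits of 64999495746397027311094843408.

145

6+4+9+9+9+4+9+5+7+4+6+3+9+7+0+2+7+3+1+1+0+9+4+8+4+3+4+0+8 = 145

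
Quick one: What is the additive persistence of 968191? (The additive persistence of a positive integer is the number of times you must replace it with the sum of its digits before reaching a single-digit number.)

968191 → 34 → 7 (2 steps)

2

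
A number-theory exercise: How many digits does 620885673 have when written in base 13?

620885673 in base 13 is 9B82C195, which has 8 digits.

8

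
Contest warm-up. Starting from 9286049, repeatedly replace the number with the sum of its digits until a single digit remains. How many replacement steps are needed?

3

9286049 → 38 → 11 → 2 (3 steps)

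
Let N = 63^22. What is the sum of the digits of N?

189

63^22 = 3850278001389542025943356831719778839169
Sum of its 40 digits: 189.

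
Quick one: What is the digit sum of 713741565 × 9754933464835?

713741565 × 9754933464835 = 6962501477662205366775
Sum of its 22 digits: 102.

102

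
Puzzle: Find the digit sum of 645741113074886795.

6+4+5+7+4+1+1+1+3+0+7+4+8+8+6+7+9+5 = 86

86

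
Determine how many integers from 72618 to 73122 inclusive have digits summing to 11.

3

The integers in [72618, 73122] that have digits summing to 11: 73001, 73010, 73100.
3 qualify.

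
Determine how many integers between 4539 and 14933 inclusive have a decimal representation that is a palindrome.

104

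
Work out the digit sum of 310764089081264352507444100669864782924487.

3+1+0+7+6+4+0+8+9+0+8+1+2+6+4+3+5+2+5+0+7+4+4+4+1+0+0+6+6+9+8+6+4+7+8+2+9+2+4+4+8+7 = 184

184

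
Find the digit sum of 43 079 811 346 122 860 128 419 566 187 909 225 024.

4+3+0+7+9+8+1+1+3+4+6+1+2+2+8+6+0+1+2+8+4+1+9+5+6+6+1+8+7+9+0+9+2+2+5+0+2+4 = 156

156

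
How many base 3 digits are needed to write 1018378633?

1018378633 in base 3 is 2121222020222212011, which has 19 digits.

19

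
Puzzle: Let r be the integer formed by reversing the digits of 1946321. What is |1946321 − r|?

Reverse of 1946321 is 1236491.
|1946321 − 1236491| = 709830

709830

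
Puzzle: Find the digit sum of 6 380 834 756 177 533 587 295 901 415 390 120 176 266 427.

6+3+8+0+8+3+4+7+5+6+1+7+7+5+3+3+5+8+7+2+9+5+9+0+1+4+1+5+3+9+0+1+2+0+1+7+6+2+6+6+4+2+7 = 188

188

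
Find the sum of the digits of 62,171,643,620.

6+2+1+7+1+6+4+3+6+2+0 = 38

38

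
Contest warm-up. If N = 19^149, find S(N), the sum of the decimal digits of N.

802

19^149 = 34220515064869830622217395484488611573241007744001424114372615902881200722891110230544118086486017487381036249281610201765891031204487835080659598388243869981268784460056579309586416186424579
Sum of its 191 digits: 802.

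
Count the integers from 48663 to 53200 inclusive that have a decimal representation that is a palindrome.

The integers in [48663, 53200] that have a decimal representation that is a palindrome: 48684, 48784, 48884, 48984, 49094, 49194, …, 53035, 53135.
46 qualify.

46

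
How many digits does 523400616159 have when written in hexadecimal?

523400616159 in base 16 is 79DD1B98DF, which has 10 digits.

10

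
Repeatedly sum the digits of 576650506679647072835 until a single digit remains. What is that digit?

5

5+7+6+6+5+0+5+0+6+6+7+9+6+4+7+0+7+2+8+3+5 = 104
1+0+4 = 5
(Equivalently, 576650506679647072835 mod 9 = 5.)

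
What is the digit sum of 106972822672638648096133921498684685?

1+0+6+9+7+2+8+2+2+6+7+2+6+3+8+6+4+8+0+9+6+1+3+3+9+2+1+4+9+8+6+8+4+6+8+5 = 179

179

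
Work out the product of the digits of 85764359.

8×5×7×6×4×3×5×9 = 907200

907200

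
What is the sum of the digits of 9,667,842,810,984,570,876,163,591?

130

9+6+6+7+8+4+2+8+1+0+9+8+4+5+7+0+8+7+6+1+6+3+5+9+1 = 130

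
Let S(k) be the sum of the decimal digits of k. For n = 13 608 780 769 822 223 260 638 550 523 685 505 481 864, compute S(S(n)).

17

First digit sum: 179.
1+7+9 = 17.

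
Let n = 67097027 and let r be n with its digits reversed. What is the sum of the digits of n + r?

31

Reversal of 67097027 is 72079076; 67097027 + 72079076 = 139176103.
Digit sum of 139176103: 1+3+9+1+7+6+1+0+3 = 31.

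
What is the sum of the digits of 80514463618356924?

75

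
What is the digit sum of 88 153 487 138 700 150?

69

8+8+1+5+3+4+8+7+1+3+8+7+0+0+1+5+0 = 69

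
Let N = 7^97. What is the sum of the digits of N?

376

7^97 = 9429960669459935834824045974053110235735286294182581343830598633795018832760723207
Sum of its 82 digits: 376.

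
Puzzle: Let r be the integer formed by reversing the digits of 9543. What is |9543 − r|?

6084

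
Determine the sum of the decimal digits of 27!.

27! = 10888869450418352160768000000
Sum of its 29 digits: 108.

108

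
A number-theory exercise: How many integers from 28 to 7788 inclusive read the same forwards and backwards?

The integers in [28, 7788] that read the same forwards and backwards: 33, 44, 55, 66, 77, 88, …, 7667, 7777.
165 qualify.

165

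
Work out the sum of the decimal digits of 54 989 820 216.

54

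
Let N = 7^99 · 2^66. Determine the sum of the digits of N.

7^99 · 2^66 = 34094605934556148551551173212165489049263387921625504903991845001291056352037743786805494972755688292352
Sum of its 104 digits: 460.

460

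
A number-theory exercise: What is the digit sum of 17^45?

17^45 = 23453165165327788911665591944416226304630809183732482257
Sum of its 56 digits: 242.

242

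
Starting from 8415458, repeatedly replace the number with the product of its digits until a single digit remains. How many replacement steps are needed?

2

8415458 → 25600 → 0 (2 steps)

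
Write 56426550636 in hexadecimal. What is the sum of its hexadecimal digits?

56426550636 in base 16 is D2348D56C.
Digit sum: 13+2+3+4+8+13+5+6+12 = 66.

66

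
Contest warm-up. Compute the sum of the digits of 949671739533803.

9+4+9+6+7+1+7+3+9+5+3+3+8+0+3 = 77

77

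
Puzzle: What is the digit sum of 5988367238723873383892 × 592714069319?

154

5988367238723873383892 × 592714069319 = 3549389514640610509960341986009548
Sum of its 34 digits: 154.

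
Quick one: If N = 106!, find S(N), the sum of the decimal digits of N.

106! = 114628056373470835453434738414834942870388487424139673389282723476762012382449946252660360871841673476016298287096435143747350528228224302506311680000000000000000000000000
Sum of its 171 digits: 639.

639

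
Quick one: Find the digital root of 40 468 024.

1

4+0+4+6+8+0+2+4 = 28
2+8 = 10
1+0 = 1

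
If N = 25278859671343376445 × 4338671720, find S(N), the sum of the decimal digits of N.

25278859671343376445 × 4338671720 = 109676673569906001791235635400
Sum of its 30 digits: 126.

126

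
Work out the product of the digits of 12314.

24

1×2×3×1×4 = 24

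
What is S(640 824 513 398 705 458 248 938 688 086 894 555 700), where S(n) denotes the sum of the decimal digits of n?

6+4+0+8+2+4+5+1+3+3+9+8+7+0+5+4+5+8+2+4+8+9+3+8+6+8+8+0+8+6+8+9+4+5+5+5+7+0+0 = 195

195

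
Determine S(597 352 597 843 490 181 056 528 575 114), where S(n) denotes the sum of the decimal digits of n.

5+9+7+3+5+2+5+9+7+8+4+3+4+9+0+1+8+1+0+5+6+5+2+8+5+7+5+1+1+4 = 139

139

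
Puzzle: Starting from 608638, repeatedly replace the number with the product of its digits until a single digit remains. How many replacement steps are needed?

608638 → 0 (1 step)

1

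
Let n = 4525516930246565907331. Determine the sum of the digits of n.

4+5+2+5+5+1+6+9+3+0+2+4+6+5+6+5+9+0+7+3+3+1 = 91

91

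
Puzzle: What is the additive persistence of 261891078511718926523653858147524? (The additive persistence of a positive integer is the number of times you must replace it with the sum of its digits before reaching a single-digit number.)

261891078511718926523653858147524 → 150 → 6 (2 steps)

2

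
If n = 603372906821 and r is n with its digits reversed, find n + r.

Reverse of 603372906821 is 128609273306.
603372906821 + 128609273306 = 731982180127

731982180127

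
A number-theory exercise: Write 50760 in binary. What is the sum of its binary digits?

6

50760 in base 2 is 1100011001001000.
Digit sum: 1+1+0+0+0+1+1+0+0+1+0+0+1+0+0+0 = 6.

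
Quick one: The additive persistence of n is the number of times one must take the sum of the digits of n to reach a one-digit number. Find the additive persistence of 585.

2

585 → 18 → 9 (2 steps)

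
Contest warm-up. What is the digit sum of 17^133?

17^133 = 44638186597913863362049357957536682141766237605249012993900587266909922113284335391486587268950389323032244095153220313386761676544082610891200286629235304283501137
Sum of its 164 digits: 710.

710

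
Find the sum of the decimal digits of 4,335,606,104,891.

4+3+3+5+6+0+6+1+0+4+8+9+1 = 50

50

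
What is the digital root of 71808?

7+1+8+0+8 = 24
2+4 = 6
(Equivalently, 71808 mod 9 = 6.)

6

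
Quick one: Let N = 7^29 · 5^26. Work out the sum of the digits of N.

7^29 · 5^26 = 4798033469637006114181290566921234130859375
Sum of its 43 digits: 181.

181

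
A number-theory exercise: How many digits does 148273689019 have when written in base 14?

148273689019 in base 14 is 72683BAD51, which has 10 digits.

10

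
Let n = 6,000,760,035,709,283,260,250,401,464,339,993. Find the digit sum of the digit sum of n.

First digit sum: 126.
1+2+6 = 9.

9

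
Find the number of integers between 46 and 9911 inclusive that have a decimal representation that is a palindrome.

The integers in [46, 9911] that have a decimal representation that is a palindrome: 55, 66, 77, 88, 99, 101, …, 9779, 9889.
184 qualify.

184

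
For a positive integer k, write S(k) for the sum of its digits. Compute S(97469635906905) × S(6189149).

2964

S(97469635906905) = 9+7+4+6+9+6+3+5+9+0+6+9+0+5 = 78.
S(6189149) = 6+1+8+9+1+4+9 = 38.
78 · 38 = 2964.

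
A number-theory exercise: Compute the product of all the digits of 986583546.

6220800

9×8×6×5×8×3×5×4×6 = 6220800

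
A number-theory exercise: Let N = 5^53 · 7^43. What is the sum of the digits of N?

5^53 · 7^43 = 24245210017335112596784799129976754528126292598244617693126201629638671875
Sum of its 74 digits: 338.

338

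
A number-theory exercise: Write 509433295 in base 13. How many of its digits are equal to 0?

509433295 in base 13 is 81708A27.
The digit 0 appears 1 time.

1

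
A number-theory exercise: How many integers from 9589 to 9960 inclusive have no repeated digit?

168

The integers in [9589, 9960] that have no repeated digit: 9601, 9602, 9603, 9604, 9605, 9607, …, 9875, 9876.
168 qualify.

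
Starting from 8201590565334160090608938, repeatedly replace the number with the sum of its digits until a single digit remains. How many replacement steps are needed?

2

8201590565334160090608938 → 101 → 2 (2 steps)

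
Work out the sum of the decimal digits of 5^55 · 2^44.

5^55 · 2^44 = 4882812500000000000000000000000000000000000000000000
Sum of its 52 digits: 38.

38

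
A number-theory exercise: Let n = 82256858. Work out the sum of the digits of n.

44

8+2+2+5+6+8+5+8 = 44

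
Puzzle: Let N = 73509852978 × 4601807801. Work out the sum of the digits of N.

73509852978 × 4601807801 = 338278214884523481378
Sum of its 21 digits: 99.

99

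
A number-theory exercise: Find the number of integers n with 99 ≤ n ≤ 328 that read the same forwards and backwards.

24

The integers in [99, 328] that read the same forwards and backwards: 99, 101, 111, 121, 131, 141, …, 313, 323.
24 qualify.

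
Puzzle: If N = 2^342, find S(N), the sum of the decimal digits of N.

2^342 = 8958978968711216842229769122273777112486581988938598139599956403855167484720643781523509973086428463104
Sum of its 103 digits: 523.

523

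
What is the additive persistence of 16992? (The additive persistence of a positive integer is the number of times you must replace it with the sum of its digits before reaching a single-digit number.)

2

16992 → 27 → 9 (2 steps)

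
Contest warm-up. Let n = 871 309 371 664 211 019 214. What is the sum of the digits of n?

8+7+1+3+0+9+3+7+1+6+6+4+2+1+1+0+1+9+2+1+4 = 76

76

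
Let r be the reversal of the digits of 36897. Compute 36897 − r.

-42966

Reverse of 36897 is 79863.
36897 − 79863 = -42966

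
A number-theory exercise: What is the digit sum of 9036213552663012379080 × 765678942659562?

9036213552663012379080 × 765678942659562 = 6918838438649019684168399104130762960
Sum of its 37 digits: 180.

180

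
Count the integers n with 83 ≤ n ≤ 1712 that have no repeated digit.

The integers in [83, 1712] that have no repeated digit: 83, 84, 85, 86, 87, 89, …, 1708, 1709.
1006 qualify.

1006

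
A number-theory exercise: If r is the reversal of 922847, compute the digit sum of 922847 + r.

Reversal of 922847 is 748229; 922847 + 748229 = 1671076.
Digit sum of 1671076: 1+6+7+1+0+7+6 = 28.

28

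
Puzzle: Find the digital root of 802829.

8+0+2+8+2+9 = 29
2+9 = 11
1+1 = 2

2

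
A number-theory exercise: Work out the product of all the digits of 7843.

672

7×8×4×3 = 672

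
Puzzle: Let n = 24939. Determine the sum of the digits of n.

2+4+9+3+9 = 27

27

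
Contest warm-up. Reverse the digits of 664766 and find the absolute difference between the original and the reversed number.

2700

Reverse of 664766 is 667466.
|664766 − 667466| = 2700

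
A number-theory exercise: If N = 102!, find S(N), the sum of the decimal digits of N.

630

102! = 961446671503512660926865558697259548455355905059659464369444714048531715130254590603314961882364451384985595980362059157503710042865532928000000000000000000000000
Sum of its 162 digits: 630.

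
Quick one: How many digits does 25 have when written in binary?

25 in base 2 is 11001, which has 5 digits.

5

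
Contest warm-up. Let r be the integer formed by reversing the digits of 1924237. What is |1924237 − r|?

Reverse of 1924237 is 7324291.
|1924237 − 7324291| = 5400054

5400054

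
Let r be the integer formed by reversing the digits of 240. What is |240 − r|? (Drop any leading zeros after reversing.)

198

Reverse of 240 is 42.
|240 − 42| = 198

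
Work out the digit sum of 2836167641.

44

2+8+3+6+1+6+7+6+4+1 = 44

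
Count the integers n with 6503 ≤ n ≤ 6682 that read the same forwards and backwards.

2

The integers in [6503, 6682] that read the same forwards and backwards: 6556, 6666.
2 qualify.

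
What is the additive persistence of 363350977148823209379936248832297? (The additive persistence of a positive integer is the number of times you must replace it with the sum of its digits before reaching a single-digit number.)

2

363350977148823209379936248832297 → 162 → 9 (2 steps)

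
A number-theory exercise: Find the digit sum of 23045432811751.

46

2+3+0+4+5+4+3+2+8+1+1+7+5+1 = 46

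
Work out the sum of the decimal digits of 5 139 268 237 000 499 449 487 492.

119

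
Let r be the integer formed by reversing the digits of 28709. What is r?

Reversing 28709 gives 90782.

90782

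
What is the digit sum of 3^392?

864

3^392 = 10753054578045012301854027065376435942159419236821721652624786344956879370764050321075948564158990117078944114437639980470496843937177955600387911058456829298576480006669762717945935579041
Sum of its 188 digits: 864.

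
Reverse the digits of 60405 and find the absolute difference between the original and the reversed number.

9999

Reverse of 60405 is 50406.
|60405 − 50406| = 9999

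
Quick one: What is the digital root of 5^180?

1

The digital root of n equals n mod 9 (or 9 when 9 | n), so we need 5^180 mod 9.
5^180 ≡ 1 (mod 9), so the digital root is 1.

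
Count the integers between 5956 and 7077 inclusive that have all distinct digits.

567

The integers in [5956, 7077] that have all distinct digits: 5960, 5961, 5962, 5963, 5964, 5967, …, 7068, 7069.
567 qualify.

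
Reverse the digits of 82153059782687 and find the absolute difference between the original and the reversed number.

Reverse of 82153059782687 is 78628795035128.
|82153059782687 − 78628795035128| = 3524264747559

3524264747559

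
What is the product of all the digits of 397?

189

3×9×7 = 189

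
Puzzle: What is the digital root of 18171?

9

1+8+1+7+1 = 18
1+8 = 9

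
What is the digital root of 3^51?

9

The digital root of n equals n mod 9 (or 9 when 9 | n), so we need 3^51 mod 9.
3^51 ≡ 0 (mod 9), so the digital root is 9.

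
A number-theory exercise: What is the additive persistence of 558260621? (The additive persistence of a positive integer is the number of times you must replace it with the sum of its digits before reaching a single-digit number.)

558260621 → 35 → 8 (2 steps)

2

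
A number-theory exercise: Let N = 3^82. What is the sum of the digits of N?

198

3^82 = 1330279464729113309844748891857449678409
Sum of its 40 digits: 198.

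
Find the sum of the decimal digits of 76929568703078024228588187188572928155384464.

222

7+6+9+2+9+5+6+8+7+0+3+0+7+8+0+2+4+2+2+8+5+8+8+1+8+7+1+8+8+5+7+2+9+2+8+1+5+5+3+8+4+4+6+4 = 222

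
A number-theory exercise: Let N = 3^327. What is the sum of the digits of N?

3^327 = 1043879318425322098381928487332006557925783753596814629790137225014803335307690260100197730657583707212531346462208438971195931096436991127279670147038126987
Sum of its 157 digits: 684.

684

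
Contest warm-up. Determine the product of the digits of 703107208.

0

7×0×3×1×0×7×2×0×8 = 0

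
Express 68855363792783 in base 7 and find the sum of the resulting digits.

68855363792783 in base 7 is 20334431050301411.
Digit sum: 2+0+3+3+4+4+3+1+0+5+0+3+0+1+4+1+1 = 35.

35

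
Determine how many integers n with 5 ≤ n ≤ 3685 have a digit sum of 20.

170

The integers in [5, 3685] that have a digit sum of 20: 299, 389, 398, 479, 488, 497, …, 3674, 3683.
170 qualify.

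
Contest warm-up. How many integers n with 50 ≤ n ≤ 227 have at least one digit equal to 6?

The integers in [50, 227] that have at least one digit equal to 6: 56, 60, 61, 62, 63, 64, …, 216, 226.
36 qualify.

36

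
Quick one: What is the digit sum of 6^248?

882

6^248 = 9583189921026926102193456071850532541352852961829480321615651263898580188952644420895929372663196301115654647712848284986610303287305458457617696288701269279185827260281386641893511768169250816
Sum of its 193 digits: 882.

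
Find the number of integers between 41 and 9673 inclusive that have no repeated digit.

The integers in [41, 9673] that have no repeated digit: 41, 42, 43, 45, 46, 47, …, 9672, 9673.
5115 qualify.

5115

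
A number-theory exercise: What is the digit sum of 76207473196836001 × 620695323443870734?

76207473196836001 × 620695323443870734 = 47301622224750231282888245241494734
Sum of its 35 digits: 136.

136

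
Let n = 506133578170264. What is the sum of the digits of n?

5+0+6+1+3+3+5+7+8+1+7+0+2+6+4 = 58

58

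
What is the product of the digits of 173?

21

1×7×3 = 21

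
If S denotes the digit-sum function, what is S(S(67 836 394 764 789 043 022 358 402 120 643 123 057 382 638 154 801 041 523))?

11

First digit sum: 218.
2+1+8 = 11.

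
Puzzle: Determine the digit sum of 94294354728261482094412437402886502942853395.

197

9+4+2+9+4+3+5+4+7+2+8+2+6+1+4+8+2+0+9+4+4+1+2+4+3+7+4+0+2+8+8+6+5+0+2+9+4+2+8+5+3+3+9+5 = 197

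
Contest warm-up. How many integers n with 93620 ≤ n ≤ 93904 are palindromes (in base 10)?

The integers in [93620, 93904] that are palindromes (in base 10): 93639, 93739, 93839.
3 qualify.

3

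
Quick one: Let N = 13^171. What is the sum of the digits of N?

13^171 = 30500941440790225846263910938334447106178610569821876624649353871482970302092112669455349348474410860945846246361937330271499848785009345366071703939976823364067647683430248532614970631718837
Sum of its 191 digits: 856.

856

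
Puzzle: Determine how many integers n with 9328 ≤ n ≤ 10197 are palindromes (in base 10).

9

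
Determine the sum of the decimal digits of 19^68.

415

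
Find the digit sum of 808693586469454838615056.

127

8+0+8+6+9+3+5+8+6+4+6+9+4+5+4+8+3+8+6+1+5+0+5+6 = 127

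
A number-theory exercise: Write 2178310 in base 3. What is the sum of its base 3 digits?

2178310 in base 3 is 11002200002011.
Digit sum: 1+1+0+0+2+2+0+0+0+0+2+0+1+1 = 10.

10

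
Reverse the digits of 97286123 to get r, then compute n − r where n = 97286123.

65117844

Reverse of 97286123 is 32168279.
97286123 − 32168279 = 65117844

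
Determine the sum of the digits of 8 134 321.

22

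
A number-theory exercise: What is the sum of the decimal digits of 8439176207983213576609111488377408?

8+4+3+9+1+7+6+2+0+7+9+8+3+2+1+3+5+7+6+6+0+9+1+1+1+4+8+8+3+7+7+4+0+8 = 158

158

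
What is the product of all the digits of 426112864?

4×2×6×1×1×2×8×6×4 = 18432

18432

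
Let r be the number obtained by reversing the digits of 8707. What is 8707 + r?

Reverse of 8707 is 7078.
8707 + 7078 = 15785

15785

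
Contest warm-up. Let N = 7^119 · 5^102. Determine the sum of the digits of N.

7^119 · 5^102 = 7271218643789968382388702051960312251363161859683625612810162527275074536326529030533978408923487088385328444914324115412086147413293912844522992600104771554470062255859375
Sum of its 172 digits: 733.

733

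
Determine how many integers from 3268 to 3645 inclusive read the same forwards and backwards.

3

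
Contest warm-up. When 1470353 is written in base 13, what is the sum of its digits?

29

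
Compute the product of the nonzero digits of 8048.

256

8×4×8 = 256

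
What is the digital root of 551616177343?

4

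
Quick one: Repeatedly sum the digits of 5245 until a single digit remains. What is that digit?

5+2+4+5 = 16
1+6 = 7

7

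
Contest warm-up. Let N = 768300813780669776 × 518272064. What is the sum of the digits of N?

151

768300813780669776 × 518272064 = 398188848530987368109937664
Sum of its 27 digits: 151.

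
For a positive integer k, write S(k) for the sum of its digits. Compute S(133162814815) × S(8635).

S(133162814815) = 1+3+3+1+6+2+8+1+4+8+1+5 = 43.
S(8635) = 8+6+3+5 = 22.
43 · 22 = 946.

946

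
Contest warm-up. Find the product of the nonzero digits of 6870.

336

6×8×7 = 336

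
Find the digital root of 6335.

8

6+3+3+5 = 17
1+7 = 8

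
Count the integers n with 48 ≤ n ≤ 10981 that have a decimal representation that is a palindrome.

The integers in [48, 10981] that have a decimal representation that is a palindrome: 55, 66, 77, 88, 99, 101, …, 10801, 10901.
195 qualify.

195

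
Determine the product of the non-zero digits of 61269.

6×1×2×6×9 = 648

648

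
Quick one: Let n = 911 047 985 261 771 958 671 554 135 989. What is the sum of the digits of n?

153

9+1+1+0+4+7+9+8+5+2+6+1+7+7+1+9+5+8+6+7+1+5+5+4+1+3+5+9+8+9 = 153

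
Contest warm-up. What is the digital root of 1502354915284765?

1+5+0+2+3+5+4+9+1+5+2+8+4+7+6+5 = 67
6+7 = 13
1+3 = 4

4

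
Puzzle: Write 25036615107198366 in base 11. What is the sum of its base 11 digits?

25036615107198366 in base 11 is 5AA24899258931A1.
Digit sum: 5+10+10+2+4+8+9+9+2+5+8+9+3+1+10+1 = 96.

96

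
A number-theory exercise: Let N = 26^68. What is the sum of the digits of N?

26^68 = 1652675777987731264881907378626683836126438899091573193257148475768508665972927756701468591128576
Sum of its 97 digits: 505.

505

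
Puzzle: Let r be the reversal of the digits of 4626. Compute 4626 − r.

Reverse of 4626 is 6264.
4626 − 6264 = -1638

-1638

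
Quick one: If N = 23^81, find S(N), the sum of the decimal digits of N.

23^81 = 199505428583424551679895455175383779355358100716985185998909941221796774964943927385447953187055123587793878423
Sum of its 111 digits: 575.

575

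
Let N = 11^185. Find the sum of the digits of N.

914

11^185 = 4546181331788754829059541304472527258916852725874695267335449419996951963427561999598303275535710744926102593355190618055605767573555747753393746554992911707443737755948940316441073912206223851
Sum of its 193 digits: 914.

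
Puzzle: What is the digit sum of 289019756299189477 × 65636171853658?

289019756299189477 × 65636171853658 = 18970150393555954796626057556866
Sum of its 32 digits: 163.

163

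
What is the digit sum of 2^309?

440

2^309 = 1042962419883256876169444192465601618458351817556959360325703910069443225478828393565899456512
Sum of its 94 digits: 440.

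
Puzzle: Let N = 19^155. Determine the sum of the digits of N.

883

19^155 = 1609934279500573331942995544093188565929919234644369462715304477425656526346249147864061144746768886875247233040388969040664099313013621355152336867281112906118243462722471083465864695123004559109099
Sum of its 199 digits: 883.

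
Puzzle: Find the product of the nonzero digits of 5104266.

5×1×4×2×6×6 = 1440

1440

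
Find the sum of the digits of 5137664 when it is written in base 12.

5137664 in base 12 is 1879228.
Digit sum: 1+8+7+9+2+2+8 = 37.

37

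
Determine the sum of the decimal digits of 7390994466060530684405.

7+3+9+0+9+9+4+4+6+6+0+6+0+5+3+0+6+8+4+4+0+5 = 98

98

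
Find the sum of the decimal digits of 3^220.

513

3^220 = 926138713099787670959935798024513966701772293499227988263405269197039529170894882252068039219702299428401
Sum of its 105 digits: 513.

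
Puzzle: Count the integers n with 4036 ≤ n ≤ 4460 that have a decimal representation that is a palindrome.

The integers in [4036, 4460] that have a decimal representation that is a palindrome: 4114, 4224, 4334, 4444.
4 qualify.

4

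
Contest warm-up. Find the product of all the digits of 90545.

9×0×5×4×5 = 0

0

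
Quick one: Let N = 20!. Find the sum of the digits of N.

54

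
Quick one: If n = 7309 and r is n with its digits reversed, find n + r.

16346

Reverse of 7309 is 9037.
7309 + 9037 = 16346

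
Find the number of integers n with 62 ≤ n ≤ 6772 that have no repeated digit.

3580

The integers in [62, 6772] that have no repeated digit: 62, 63, 64, 65, 67, 68, …, 6758, 6759.
3580 qualify.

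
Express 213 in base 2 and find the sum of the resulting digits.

5

213 in base 2 is 11010101.
Digit sum: 1+1+0+1+0+1+0+1 = 5.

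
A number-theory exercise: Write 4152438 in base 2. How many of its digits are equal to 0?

7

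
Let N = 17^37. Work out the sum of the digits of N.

17^37 = 3362095853201812742282475234995233875224247377
Sum of its 46 digits: 197.

197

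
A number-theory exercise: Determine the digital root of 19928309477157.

9

1+9+9+2+8+3+0+9+4+7+7+1+5+7 = 72
7+2 = 9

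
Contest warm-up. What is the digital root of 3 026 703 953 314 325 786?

3+0+2+6+7+0+3+9+5+3+3+1+4+3+2+5+7+8+6 = 77
7+7 = 14
1+4 = 5

5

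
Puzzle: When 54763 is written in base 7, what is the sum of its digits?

54763 in base 7 is 315442.
Digit sum: 3+1+5+4+4+2 = 19.

19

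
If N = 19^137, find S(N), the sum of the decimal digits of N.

19^137 = 15461204716095306750605160446470484190931382792276390424246183665661474251955413414244688412361519286054559763168051221758800060897119839208767043379041459225924109209969236339
Sum of its 176 digits: 748.

748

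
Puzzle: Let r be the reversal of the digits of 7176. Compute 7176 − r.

Reverse of 7176 is 6717.
7176 − 6717 = 459

459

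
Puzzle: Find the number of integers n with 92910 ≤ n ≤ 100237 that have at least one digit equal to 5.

The integers in [92910, 100237] that have at least one digit equal to 5: 92915, 92925, 92935, 92945, 92950, 92951, …, 100225, 100235.
2686 qualify.

2686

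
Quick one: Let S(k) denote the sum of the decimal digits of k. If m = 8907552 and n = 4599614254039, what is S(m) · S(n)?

2196

S(8907552) = 8+9+0+7+5+5+2 = 36.
S(4599614254039) = 4+5+9+9+6+1+4+2+5+4+0+3+9 = 61.
36 · 61 = 2196.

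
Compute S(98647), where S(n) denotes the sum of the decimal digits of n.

9+8+6+4+7 = 34

34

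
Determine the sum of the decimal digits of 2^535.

785

2^535 = 112472844863579909570263462692149546471742427957547915827518889315295939516787196757976017152597271428748022765838022378080206651387357492225212879521629096378368
Sum of its 162 digits: 785.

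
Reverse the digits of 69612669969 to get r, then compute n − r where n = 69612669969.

Reverse of 69612669969 is 96996621696.
69612669969 − 96996621696 = -27383951727

-27383951727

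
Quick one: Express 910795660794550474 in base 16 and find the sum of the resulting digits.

124

910795660794550474 in base 16 is CA3CBD3F0A058CA.
Digit sum: 12+10+3+12+11+13+3+15+0+10+0+5+8+12+10 = 124.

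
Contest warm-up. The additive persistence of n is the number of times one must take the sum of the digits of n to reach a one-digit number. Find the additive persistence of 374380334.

2

374380334 → 35 → 8 (2 steps)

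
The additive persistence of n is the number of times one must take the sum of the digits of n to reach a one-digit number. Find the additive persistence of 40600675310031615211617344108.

40600675310031615211617344108 → 86 → 14 → 5 (3 steps)

3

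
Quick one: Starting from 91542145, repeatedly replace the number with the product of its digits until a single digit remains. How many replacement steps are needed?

2

91542145 → 7200 → 0 (2 steps)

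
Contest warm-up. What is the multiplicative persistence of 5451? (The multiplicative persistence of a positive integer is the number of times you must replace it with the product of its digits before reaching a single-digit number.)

2

5451 → 100 → 0 (2 steps)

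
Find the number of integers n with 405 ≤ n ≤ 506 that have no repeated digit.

The integers in [405, 506] that have no repeated digit: 405, 406, 407, 408, 409, 410, …, 504, 506.
74 qualify.

74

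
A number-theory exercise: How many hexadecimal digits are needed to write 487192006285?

10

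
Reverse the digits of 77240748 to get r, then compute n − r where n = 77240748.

-7463529

Reverse of 77240748 is 84704277.
77240748 − 84704277 = -7463529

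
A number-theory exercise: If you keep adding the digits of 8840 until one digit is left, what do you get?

8+8+4+0 = 20
2+0 = 2
(Equivalently, 8840 mod 9 = 2.)

2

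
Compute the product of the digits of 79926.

6804

7×9×9×2×6 = 6804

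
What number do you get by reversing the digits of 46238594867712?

Reversing 46238594867712 gives 21776849583264.

21776849583264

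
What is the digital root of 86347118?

8+6+3+4+7+1+1+8 = 38
3+8 = 11
1+1 = 2

2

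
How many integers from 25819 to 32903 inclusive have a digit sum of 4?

4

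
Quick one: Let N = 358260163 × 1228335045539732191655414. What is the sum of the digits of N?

164

358260163 × 1228335045539732191655414 = 440063513633676877958815859472482
Sum of its 33 digits: 164.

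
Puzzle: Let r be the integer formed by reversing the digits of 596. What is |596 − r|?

99

Reverse of 596 is 695.
|596 − 695| = 99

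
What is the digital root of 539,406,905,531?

5+3+9+4+0+6+9+0+5+5+3+1 = 50
5+0 = 5

5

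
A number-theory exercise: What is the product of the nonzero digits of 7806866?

96768

7×8×6×8×6×6 = 96768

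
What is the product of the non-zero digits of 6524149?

8640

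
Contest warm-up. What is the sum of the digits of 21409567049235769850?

92

2+1+4+0+9+5+6+7+0+4+9+2+3+5+7+6+9+8+5+0 = 92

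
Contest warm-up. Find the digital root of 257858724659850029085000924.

3

2+5+7+8+5+8+7+2+4+6+5+9+8+5+0+0+2+9+0+8+5+0+0+0+9+2+4 = 120
1+2+0 = 3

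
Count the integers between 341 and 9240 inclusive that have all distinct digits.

The integers in [341, 9240] that have all distinct digits: 341, 342, 345, 346, 347, 348, …, 9238, 9240.
4645 qualify.

4645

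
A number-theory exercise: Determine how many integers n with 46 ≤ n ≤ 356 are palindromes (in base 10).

The integers in [46, 356] that are palindromes (in base 10): 55, 66, 77, 88, 99, 101, …, 343, 353.
31 qualify.

31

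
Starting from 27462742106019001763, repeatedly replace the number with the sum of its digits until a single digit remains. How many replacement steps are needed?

3

27462742106019001763 → 68 → 14 → 5 (3 steps)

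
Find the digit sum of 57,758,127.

5+7+7+5+8+1+2+7 = 42

42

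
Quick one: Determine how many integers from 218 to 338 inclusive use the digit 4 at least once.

The integers in [218, 338] that use the digit 4 at least once: 224, 234, 240, 241, 242, 243, …, 324, 334.
21 qualify.

21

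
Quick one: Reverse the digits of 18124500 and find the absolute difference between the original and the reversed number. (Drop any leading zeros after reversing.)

Reverse of 18124500 is 542181.
|18124500 − 542181| = 17582319

17582319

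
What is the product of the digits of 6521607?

6×5×2×1×6×0×7 = 0

0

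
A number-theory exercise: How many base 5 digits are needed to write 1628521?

1628521 in base 5 is 404103041, which has 9 digits.

9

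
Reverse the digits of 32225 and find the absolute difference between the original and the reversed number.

19998

Reverse of 32225 is 52223.
|32225 − 52223| = 19998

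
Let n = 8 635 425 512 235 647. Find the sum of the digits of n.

68

8+6+3+5+4+2+5+5+1+2+2+3+5+6+4+7 = 68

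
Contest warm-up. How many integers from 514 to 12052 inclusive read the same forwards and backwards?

The integers in [514, 12052] that read the same forwards and backwards: 515, 525, 535, 545, 555, 565, …, 11911, 12021.
160 qualify.

160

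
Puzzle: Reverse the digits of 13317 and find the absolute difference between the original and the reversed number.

58014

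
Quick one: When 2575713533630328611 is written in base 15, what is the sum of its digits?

2575713533630328611 in base 15 is 5D36DB4E316C72AB.
Digit sum: 5+13+3+6+13+11+4+14+3+1+6+12+7+2+10+11 = 121.

121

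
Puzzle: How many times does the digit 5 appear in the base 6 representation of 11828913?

11828913 in base 6 is 1101311253.
The digit 5 appears 1 time.

1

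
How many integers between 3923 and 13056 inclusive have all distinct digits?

The integers in [3923, 13056] that have all distinct digits: 3924, 3925, 3926, 3927, 3928, 3940, …, 13054, 13056.
3751 qualify.

3751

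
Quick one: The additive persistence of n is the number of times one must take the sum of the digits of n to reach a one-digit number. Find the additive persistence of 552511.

3

552511 → 19 → 10 → 1 (3 steps)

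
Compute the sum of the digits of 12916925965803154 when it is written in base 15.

106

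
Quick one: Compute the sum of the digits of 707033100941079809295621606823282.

7+0+7+0+3+3+1+0+0+9+4+1+0+7+9+8+0+9+2+9+5+6+2+1+6+0+6+8+2+3+2+8+2 = 130

130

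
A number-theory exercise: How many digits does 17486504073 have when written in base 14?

9

17486504073 in base 14 is BBC560973, which has 9 digits.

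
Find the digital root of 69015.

3

6+9+0+1+5 = 21
2+1 = 3
(Equivalently, 69015 mod 9 = 3.)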